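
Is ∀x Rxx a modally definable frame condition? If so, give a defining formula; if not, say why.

Yes: it is reflexivity, defined by the T schema □r → r.

Yes, by □r → r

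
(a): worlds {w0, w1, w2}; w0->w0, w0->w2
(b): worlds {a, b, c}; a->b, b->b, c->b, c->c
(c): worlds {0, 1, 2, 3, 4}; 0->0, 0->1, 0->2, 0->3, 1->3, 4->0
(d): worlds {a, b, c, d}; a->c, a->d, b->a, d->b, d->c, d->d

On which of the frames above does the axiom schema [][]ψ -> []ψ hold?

This is the axiom for density; its first-order frame correspondent is forall x forall y (Rxy -> exists z (Rxz & Rzy)).
(a): ✓.
(b): ✓.
(c): fails — R13 but no z with R1z and Rz3.
(d): fails — Rba but no z with Rbz and Rza.

(a), (b)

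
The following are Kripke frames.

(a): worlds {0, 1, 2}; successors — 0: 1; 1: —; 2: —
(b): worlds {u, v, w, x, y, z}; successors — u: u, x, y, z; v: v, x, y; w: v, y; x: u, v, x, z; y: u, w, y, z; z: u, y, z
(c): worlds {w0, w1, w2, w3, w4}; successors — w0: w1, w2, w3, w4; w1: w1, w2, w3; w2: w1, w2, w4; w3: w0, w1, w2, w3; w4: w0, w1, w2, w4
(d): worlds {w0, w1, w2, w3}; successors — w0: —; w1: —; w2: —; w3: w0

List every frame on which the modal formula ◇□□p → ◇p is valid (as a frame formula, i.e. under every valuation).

This is the axiom for a generalized confluence (Geach) condition; its first-order frame correspondent is ∀x ∀y (xRy → ∃w (yR²w ∧ xRw)).
(a): fails — 0R1 but no w with 1R²w and 0Rw.
(b): holds.
(c): holds.
(d): fails — w3Rw0 but no w with w0R²w and w3Rw.

(b), (c)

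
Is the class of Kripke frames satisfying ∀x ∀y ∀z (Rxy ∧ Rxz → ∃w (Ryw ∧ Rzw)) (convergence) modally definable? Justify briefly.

Definable; ◇□q → □◇q defines it

Yes: it is convergence, defined by the .2 schema ◇□q → □◇q.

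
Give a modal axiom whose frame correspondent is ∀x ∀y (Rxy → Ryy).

□(□s → s)

The condition is shift-reflexivity. The T□ schema □(□s → s) defines it.
Suppose □(□s→s) is valid. Take Rxy and set V(s)={w : Ryw}. Then at y, □s holds; since □(□s→s) at x, □s→s at y, so s at y, i.e. Ryy.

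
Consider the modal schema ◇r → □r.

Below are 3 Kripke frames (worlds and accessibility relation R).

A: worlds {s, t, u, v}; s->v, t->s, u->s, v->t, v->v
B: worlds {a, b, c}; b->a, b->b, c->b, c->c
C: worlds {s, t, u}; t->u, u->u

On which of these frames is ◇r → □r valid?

C

Frame correspondent (Sahlqvist): ∀x ∀y ∀z (Rxy ∧ Rxz → y = z) — i.e. partial functionality.
A: fails — v sees both t and v.
B: fails — b sees both a and b.
C: ✓.
Valid on: C.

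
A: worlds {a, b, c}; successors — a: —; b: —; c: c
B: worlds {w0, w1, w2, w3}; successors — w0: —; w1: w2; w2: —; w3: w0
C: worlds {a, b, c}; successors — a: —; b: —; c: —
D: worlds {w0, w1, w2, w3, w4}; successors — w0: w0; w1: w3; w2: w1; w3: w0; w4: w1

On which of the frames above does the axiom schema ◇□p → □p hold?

A, C

This is the axiom for the Euclidean property; its first-order frame correspondent is ∀x ∀y ∀z (Rxy ∧ Rxz → Ryz).
A: holds.
B: fails — Rw1w2 and Rw1w2 but not Rw2w2.
C: holds.
D: fails — Rw1w3 and Rw1w3 but not Rw3w3.
Valid on: A, C.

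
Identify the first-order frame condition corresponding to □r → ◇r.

seriality

This is the D axiom.
It corresponds to seriality: ∀x ∃y Rxy.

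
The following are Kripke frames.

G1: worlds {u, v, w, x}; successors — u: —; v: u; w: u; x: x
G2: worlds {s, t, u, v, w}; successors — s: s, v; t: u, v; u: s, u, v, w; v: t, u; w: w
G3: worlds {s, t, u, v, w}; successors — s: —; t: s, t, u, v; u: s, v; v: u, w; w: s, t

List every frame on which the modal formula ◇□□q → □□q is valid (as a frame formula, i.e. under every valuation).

This is the axiom for a generalized confluence (Geach) condition; its first-order frame correspondent is ∀x ∀y ∀z ((xRy ∧ xR²z) → ∃w (yR²w ∧ z = w)).
G1: condition met.
G2: fails — sRv, sR²t but no w* with vR²w* and t=w*.
G3: fails — tRs, tR²s but no w* with sR²w* and s=w*.
Valid on: G1.

G1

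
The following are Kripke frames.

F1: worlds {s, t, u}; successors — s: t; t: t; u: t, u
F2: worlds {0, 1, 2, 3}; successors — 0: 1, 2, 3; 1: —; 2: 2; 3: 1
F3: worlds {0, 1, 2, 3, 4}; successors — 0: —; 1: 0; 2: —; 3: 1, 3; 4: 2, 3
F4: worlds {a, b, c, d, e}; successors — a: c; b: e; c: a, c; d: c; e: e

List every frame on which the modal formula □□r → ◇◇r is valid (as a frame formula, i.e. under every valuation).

F1, F4

The schema corresponds to a generalized confluence (Geach) condition: ∀x ∃w (xR²w ∧ xR²w).
F1: ✓.
F2: fails — at 1 but no w with 1R²w and 1R²w.
F3: fails — at 0 but no w with 0R²w and 0R²w.
F4: ✓.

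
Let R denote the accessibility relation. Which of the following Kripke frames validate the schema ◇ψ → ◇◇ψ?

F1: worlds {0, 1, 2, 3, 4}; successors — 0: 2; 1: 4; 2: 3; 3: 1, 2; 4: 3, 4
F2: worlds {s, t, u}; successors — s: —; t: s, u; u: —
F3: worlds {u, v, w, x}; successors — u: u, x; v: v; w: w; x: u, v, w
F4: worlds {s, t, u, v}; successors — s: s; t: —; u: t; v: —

Frame correspondent (Sahlqvist): ∀x ∀y (xRy → ∃w (y = w ∧ xR²w)) — i.e. a generalized confluence (Geach) condition.
F1: fails — 0R2 but no w with 2=w and 0R²w.
F2: fails — tRs but no w with s=w and tR²w.
F3: holds.
F4: fails — uRt but no w with t=w and uR²w.

F3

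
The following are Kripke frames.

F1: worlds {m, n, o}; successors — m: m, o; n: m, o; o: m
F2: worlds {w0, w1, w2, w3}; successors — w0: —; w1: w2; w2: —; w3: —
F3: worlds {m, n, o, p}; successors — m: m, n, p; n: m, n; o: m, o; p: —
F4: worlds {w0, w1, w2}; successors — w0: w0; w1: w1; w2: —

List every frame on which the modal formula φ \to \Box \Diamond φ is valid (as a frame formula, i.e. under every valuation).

This is the axiom for symmetry; its first-order frame correspondent is \forall x \forall y (Rxy \to Ryx).
F1: fails — Rno but not Ron.
F2: fails — Rw1w2 but not Rw2w1.
F3: fails — Rom but not Rmo.
F4: ✓.

F4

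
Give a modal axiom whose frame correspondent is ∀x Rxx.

□ψ → ψ

This is reflexivity; the standard corresponding axiom is T: □ψ → ψ.
Suppose □ψ→ψ is valid. At any x set V(ψ)={w : Rxw}. Then □ψ holds at x, so ψ holds at x, i.e. Rxx.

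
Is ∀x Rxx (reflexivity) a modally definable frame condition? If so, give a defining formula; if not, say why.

Yes, by □q → q

Yes: it is reflexivity, defined by the T schema □q → q.
Suppose □q→q is valid. At any x set V(q)={w : Rxw}. Then □q holds at x, so q holds at x, i.e. Rxx.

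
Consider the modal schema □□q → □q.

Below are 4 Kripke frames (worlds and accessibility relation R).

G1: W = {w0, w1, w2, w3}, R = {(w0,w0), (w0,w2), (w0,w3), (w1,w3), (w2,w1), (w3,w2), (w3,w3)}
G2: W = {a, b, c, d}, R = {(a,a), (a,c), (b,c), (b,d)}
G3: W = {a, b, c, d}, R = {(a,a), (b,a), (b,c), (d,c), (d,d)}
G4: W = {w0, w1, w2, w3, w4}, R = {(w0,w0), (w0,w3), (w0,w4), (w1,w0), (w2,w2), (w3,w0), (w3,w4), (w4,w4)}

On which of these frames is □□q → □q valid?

G4

Frame correspondent (Sahlqvist): ∀x ∀y (Rxy → ∃z (Rxz ∧ Rzy)) — i.e. density.
G1: fails — Rw2w1 but no z with Rw2z and Rzw1.
G2: fails — Rbc but no z with Rbz and Rzc.
G3: fails — Rbc but no z with Rbz and Rzc.
G4: ✓.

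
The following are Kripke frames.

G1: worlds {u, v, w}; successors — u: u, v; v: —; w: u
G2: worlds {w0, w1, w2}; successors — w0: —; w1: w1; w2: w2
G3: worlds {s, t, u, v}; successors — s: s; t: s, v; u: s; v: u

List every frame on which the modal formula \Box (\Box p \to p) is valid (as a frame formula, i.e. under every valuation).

G2

This is the axiom for shift-reflexivity; its first-order frame correspondent is \forall x \forall y (Rxy \to Ryy).
G1: fails — Ruv but not Rvv.
G2: satisfies the condition.
G3: fails — Rtv but not Rvv.
Valid on: G2.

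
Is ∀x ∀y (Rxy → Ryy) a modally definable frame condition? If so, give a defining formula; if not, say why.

This is a Sahlqvist condition; the T□ axiom □(□p → p) defines it.
Suppose □(□p→p) is valid. Take Rxy and set V(p)={w : Ryw}. Then at y, □p holds; since □(□p→p) at x, □p→p at y, so p at y, i.e. Ryy.

Yes, by □(□p → p)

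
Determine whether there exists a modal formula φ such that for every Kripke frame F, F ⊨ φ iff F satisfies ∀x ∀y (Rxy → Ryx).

This is a Sahlqvist condition; the B axiom r → □◇r defines it.
Suppose r→□◇r is valid. Take Rxy and set V(r)={x}. Then r at x, so □◇r at x, so ◇r at y, so some z with Ryz has r; z=x, i.e. Ryx.

Yes — defined by r → □◇r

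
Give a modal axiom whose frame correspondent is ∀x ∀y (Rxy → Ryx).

r → □◇r

This is symmetry; the standard corresponding axiom is B: r → □◇r.
Suppose r→□◇r is valid. Take Rxy and set V(r)={x}. Then r at x, so □◇r at x, so ◇r at y, so some z with Ryz has r; z=x, i.e. Ryx.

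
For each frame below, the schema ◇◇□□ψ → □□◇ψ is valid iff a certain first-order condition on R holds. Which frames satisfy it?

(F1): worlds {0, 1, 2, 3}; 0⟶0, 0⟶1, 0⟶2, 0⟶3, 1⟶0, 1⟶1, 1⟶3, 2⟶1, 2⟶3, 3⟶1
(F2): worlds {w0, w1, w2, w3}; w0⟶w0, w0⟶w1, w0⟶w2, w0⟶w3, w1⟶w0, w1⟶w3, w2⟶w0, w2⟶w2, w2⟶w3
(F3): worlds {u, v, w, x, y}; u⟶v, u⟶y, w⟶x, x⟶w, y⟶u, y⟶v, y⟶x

(F1)

This is the axiom for a generalized confluence (Geach) condition; its first-order frame correspondent is ∀x ∀y ∀z ((xR²y ∧ xR²z) → ∃w (yR²w ∧ zRw)).
(F1): ✓.
(F2): fails — w0R²w0, w0R²w3 but no w with w0R²w and w3Rw.
(F3): fails — uR²u, uR²v but no t with uR²t and vRt.
Valid on: (F1).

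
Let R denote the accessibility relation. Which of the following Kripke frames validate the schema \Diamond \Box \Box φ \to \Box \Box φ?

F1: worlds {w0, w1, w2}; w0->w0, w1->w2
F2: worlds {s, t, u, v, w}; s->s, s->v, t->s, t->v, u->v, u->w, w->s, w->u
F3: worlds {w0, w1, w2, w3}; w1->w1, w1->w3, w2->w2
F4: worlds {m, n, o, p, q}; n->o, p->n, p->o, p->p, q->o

Frame correspondent (Sahlqvist): \forall x \forall y \forall z ((xRy \wedge x R^2 z) \to \exists w (y R^2 w \wedge z = w)) — i.e. a generalized confluence (Geach) condition.
F1: condition met.
F2: fails — sRv, sR²s but no w* with vR²w* and s=w*.
F3: fails — w1Rw3, w1R²w1 but no w with w3R²w and w1=w.
F4: fails — pRn, pR²n but no w with nR²w and n=w.

F1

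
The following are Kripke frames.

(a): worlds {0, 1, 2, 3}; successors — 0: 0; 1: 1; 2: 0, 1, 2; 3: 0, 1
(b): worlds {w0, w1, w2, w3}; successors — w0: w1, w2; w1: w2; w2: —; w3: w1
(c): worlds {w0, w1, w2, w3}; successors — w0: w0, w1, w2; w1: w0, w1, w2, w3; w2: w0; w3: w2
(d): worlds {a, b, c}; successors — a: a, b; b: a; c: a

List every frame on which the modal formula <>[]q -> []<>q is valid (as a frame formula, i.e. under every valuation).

This is the axiom for convergence; its first-order frame correspondent is forall x forall y forall z (Rxy & Rxz -> exists w (Ryw & Rzw)).
(a): fails — R20 and R21 but 0 and 1 have no common successor.
(b): fails — Rw0w1 and Rw0w2 but w1 and w2 have no common successor.
(c): fails — Rw1w2 and Rw1w3 but w2 and w3 have no common successor.
(d): satisfies the condition.
Valid on: (d).

(d)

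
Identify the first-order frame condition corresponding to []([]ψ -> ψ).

shift-reflexivity

Suppose □(□ψ→ψ) is valid. Take Rxy and set V(ψ)={w : Ryw}. Then at y, □ψ holds; since □(□ψ→ψ) at x, □ψ→ψ at y, so ψ at y, i.e. Ryy.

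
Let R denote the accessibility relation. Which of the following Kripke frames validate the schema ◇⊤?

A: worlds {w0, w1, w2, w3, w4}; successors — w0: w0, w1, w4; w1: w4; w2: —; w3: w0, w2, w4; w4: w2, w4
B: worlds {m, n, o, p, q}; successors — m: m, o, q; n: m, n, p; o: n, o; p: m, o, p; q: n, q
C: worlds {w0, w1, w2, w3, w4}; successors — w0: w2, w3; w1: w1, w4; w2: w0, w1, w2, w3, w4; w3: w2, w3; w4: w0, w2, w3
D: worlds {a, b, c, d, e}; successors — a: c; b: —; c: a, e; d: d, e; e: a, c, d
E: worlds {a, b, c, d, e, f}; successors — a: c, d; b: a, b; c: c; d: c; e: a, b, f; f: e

B, C, E

Frame correspondent (Sahlqvist): ∀x ∃y Rxy — i.e. seriality.
A: fails — world w2 has no successor.
B: holds.
C: holds.
D: fails — world b has no successor.
E: holds.
Valid on: B, C, E.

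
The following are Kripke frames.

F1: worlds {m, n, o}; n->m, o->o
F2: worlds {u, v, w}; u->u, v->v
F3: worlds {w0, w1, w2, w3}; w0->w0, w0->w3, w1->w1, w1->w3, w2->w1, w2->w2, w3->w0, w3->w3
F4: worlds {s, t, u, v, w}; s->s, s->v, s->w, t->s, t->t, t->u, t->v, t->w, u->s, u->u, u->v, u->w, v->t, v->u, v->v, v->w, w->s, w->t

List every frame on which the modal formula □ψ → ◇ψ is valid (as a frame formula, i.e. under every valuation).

F3, F4

Frame correspondent (Sahlqvist): ∀x ∃y Rxy — i.e. seriality.
F1: fails — world m has no successor.
F2: fails — world w has no successor.
F3: ✓.
F4: ✓.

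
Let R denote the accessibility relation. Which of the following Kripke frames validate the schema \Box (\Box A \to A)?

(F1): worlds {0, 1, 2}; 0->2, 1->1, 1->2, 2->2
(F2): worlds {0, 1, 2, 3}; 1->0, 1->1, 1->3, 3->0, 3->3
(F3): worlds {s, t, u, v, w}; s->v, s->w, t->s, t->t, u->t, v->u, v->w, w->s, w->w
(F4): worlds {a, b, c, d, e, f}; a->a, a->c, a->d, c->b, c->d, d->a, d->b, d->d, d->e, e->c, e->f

This is the axiom for shift-reflexivity; its first-order frame correspondent is \forall x \forall y (Rxy \to Ryy).
(F1): holds.
(F2): fails — R10 but not R00.
(F3): fails — Rvu but not Ruu.
(F4): fails — Rde but not Ree.

(F1)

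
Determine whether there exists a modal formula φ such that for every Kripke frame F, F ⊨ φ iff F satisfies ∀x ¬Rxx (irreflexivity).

If a class were modally definable it would be closed under surjective bounded morphisms (Goldblatt–Thomason).
The 5-cycle (worlds s,t,u,v,w with s→t→u→v→w→s) is irreflexive, and the map sending every world to a single reflexive point • is a surjective bounded morphism (forth: every edge maps to (•,•); back: every world has a successor). So any modal formula valid on the 5-cycle is also valid on the reflexive point, which is not irreflexive.
Hence irreflexivity is not modally definable.

Not modally definable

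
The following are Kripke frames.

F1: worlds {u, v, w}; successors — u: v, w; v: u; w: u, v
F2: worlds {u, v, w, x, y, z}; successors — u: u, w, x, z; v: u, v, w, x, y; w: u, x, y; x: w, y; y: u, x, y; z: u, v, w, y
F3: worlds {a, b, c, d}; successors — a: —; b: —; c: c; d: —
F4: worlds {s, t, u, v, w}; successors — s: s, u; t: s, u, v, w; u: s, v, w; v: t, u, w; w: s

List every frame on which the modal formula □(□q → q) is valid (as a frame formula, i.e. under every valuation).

F3

This is the axiom for shift-reflexivity; its first-order frame correspondent is ∀x ∀y (Rxy → Ryy).
F1: fails — Ruv but not Rvv.
F2: fails — Ryx but not Rxx.
F3: ✓.
F4: fails — Ruv but not Rvv.
Valid on: F3.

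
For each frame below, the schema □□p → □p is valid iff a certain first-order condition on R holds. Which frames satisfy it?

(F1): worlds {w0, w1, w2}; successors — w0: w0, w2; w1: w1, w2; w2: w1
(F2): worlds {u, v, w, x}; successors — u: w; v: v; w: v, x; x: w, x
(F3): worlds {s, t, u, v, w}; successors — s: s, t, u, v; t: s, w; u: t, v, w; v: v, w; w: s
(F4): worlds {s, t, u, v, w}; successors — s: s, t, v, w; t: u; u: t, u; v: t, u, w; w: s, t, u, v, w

This is the axiom for density; its first-order frame correspondent is ∀x ∀y (Rxy → ∃z (Rxz ∧ Rzy)).
(F1): condition met.
(F2): fails — Ruw but no z with Ruz and Rzw.
(F3): fails — Rut but no z with Ruz and Rzt.
(F4): condition met.
Valid on: (F1), (F4).

(F1), (F4)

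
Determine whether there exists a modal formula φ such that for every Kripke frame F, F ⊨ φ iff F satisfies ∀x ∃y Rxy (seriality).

Yes, by □p → ◇p

This is a Sahlqvist condition; the D axiom □p → ◇p defines it.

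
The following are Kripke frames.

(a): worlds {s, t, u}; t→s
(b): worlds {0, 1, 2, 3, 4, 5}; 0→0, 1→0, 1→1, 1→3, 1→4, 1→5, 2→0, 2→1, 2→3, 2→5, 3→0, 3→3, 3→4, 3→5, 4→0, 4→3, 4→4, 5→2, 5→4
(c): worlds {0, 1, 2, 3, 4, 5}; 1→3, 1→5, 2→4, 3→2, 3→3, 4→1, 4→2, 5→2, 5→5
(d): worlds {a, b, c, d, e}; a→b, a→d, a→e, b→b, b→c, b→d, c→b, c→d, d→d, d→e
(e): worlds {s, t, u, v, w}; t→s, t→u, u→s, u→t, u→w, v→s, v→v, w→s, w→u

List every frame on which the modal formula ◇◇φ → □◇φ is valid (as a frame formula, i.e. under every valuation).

The schema corresponds to a generalized confluence (Geach) condition: ∀x ∀y ∀z ((xR²y ∧ xRz) → ∃w (y = w ∧ zRw)).
(a): satisfies the condition.
(b): fails — 1R²0, 1R5 but no w with 0=w and 5Rw.
(c): fails — 1R²3, 1R5 but no w with 3=w and 5Rw.
(d): fails — aR²b, aRd but no w with b=w and dRw.
(e): fails — tR²s, tRs but no w* with s=w* and sRw*.

(a)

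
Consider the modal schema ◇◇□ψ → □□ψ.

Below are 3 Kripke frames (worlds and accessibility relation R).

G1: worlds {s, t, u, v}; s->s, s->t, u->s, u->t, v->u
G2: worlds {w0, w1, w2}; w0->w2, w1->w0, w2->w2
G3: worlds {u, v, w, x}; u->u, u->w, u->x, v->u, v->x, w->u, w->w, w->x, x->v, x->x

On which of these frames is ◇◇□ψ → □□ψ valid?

Frame correspondent (Sahlqvist): ∀x ∀y ∀z ((xR²y ∧ xR²z) → ∃w (yRw ∧ z = w)) — i.e. a generalized confluence (Geach) condition.
G1: fails — sR²t, sR²s but no w with tRw and s=w.
G2: ✓.
G3: fails — uR²u, uR²v but no t with uRt and v=t.

G2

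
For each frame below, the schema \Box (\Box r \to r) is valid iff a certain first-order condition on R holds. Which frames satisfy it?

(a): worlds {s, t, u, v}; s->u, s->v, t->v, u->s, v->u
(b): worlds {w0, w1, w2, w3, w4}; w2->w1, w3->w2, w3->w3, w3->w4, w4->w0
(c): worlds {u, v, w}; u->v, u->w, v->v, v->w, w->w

The schema corresponds to shift-reflexivity: \forall x \forall y (Rxy \to Ryy).
(a): fails — Rtv but not Rvv.
(b): fails — Rw3w2 but not Rw2w2.
(c): condition met.

(c)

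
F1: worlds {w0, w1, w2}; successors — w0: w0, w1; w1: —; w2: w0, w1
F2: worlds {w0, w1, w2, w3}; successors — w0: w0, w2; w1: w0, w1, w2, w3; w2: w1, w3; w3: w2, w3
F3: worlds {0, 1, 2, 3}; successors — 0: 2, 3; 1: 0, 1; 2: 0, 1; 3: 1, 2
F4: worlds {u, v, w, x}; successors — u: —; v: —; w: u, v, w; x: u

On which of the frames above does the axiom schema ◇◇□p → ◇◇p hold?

F2

The schema corresponds to a generalized confluence (Geach) condition: ∀x ∀y (xR²y → ∃w (yRw ∧ xR²w)).
F1: fails — w0R²w1 but no w with w1Rw and w0R²w.
F2: satisfies the condition.
F3: fails — 3R²0 but no w with 0Rw and 3R²w.
F4: fails — wR²u but no t with uRt and wR²t.
Valid on: F2.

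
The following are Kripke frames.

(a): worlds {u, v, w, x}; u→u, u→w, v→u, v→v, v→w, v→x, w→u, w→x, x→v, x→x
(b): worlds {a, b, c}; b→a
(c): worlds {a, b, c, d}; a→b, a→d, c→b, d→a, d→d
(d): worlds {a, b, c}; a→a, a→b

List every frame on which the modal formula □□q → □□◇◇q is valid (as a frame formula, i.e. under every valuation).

Frame correspondent (Sahlqvist): ∀x ∀z (xR²z → ∃w (xR²w ∧ zR²w)) — i.e. a generalized confluence (Geach) condition.
(a): satisfies the condition.
(b): satisfies the condition.
(c): fails — dR²b but no w with dR²w and bR²w.
(d): fails — aR²b but no w with aR²w and bR²w.
Valid on: (a), (b).

(a), (b)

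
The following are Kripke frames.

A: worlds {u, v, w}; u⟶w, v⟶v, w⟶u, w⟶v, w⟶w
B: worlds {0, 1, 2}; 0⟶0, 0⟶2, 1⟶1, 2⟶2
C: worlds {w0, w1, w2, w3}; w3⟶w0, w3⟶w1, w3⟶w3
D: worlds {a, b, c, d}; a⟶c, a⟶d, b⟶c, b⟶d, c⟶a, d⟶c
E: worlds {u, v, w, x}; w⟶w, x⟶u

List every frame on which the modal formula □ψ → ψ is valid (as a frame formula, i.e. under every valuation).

B

Frame correspondent (Sahlqvist): ∀x Rxx — i.e. reflexivity.
A: fails — world u does not see itself.
B: holds.
C: fails — world w0 does not see itself.
D: fails — world a does not see itself.
E: fails — world u does not see itself.
Valid on: B.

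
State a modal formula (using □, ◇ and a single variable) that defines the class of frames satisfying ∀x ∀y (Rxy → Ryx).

q → □◇q

This is symmetry; the standard corresponding axiom is B: q → □◇q.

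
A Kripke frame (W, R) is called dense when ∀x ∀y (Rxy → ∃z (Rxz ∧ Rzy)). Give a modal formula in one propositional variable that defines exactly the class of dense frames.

This is density; the standard corresponding axiom is C4: □□ψ → □ψ.

□□ψ → □ψ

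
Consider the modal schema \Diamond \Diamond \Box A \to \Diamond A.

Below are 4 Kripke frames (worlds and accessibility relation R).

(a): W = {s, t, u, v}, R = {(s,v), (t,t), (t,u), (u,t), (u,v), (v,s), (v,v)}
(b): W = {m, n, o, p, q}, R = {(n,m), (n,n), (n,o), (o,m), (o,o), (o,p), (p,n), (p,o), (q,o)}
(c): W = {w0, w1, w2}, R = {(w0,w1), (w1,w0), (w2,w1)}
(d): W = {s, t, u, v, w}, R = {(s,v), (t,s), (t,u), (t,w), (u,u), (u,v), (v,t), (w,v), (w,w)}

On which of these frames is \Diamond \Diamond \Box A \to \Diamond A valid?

The schema corresponds to a generalized confluence (Geach) condition: \forall x \forall y (x R^2 y \to \exists w (yRw \wedge xRw)).
(a): fails — tR²v but no w with vRw and tRw.
(b): fails — nR²m but no w with mRw and nRw.
(c): condition met.
(d): fails — sR²t but no w* with tRw* and sRw*.

(c)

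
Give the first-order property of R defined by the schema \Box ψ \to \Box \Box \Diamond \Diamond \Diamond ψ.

This is a Sahlqvist (Geach-type) schema ◇^0□^1ψ → □^2◇^3ψ.
First-order correspondent: \forall x \forall z (x R^2 z \to \exists w (xRw \wedge z R^3 w)).

\forall x \forall z (x R^2 z \to \exists w (xRw \wedge z R^3 w))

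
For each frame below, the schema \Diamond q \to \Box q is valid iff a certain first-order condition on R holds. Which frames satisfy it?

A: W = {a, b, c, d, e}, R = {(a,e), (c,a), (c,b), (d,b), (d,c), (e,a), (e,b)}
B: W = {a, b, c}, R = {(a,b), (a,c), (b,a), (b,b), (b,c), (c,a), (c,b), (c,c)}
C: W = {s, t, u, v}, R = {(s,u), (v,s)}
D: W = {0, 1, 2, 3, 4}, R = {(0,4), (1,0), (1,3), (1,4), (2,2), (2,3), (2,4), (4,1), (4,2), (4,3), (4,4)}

C

Frame correspondent (Sahlqvist): \forall x \forall y \forall z (Rxy \wedge Rxz \to y = z) — i.e. partial functionality.
A: fails — c sees both a and b.
B: fails — a sees both b and c.
C: ✓.
D: fails — 1 sees both 0 and 3.
Valid on: C.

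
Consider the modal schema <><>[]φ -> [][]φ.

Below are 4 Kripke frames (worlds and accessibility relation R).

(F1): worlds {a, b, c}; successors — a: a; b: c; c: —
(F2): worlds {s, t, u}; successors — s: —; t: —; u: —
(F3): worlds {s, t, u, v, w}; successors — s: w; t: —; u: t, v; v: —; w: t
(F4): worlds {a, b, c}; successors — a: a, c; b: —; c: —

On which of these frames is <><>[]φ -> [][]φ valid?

Frame correspondent (Sahlqvist): forall x forall y forall z ((x R^2 y & x R^2 z) -> exists w (yRw & z = w)) — i.e. a generalized confluence (Geach) condition.
(F1): satisfies the condition.
(F2): satisfies the condition.
(F3): fails — sR²t, sR²t but no w* with tRw* and t=w*.
(F4): fails — aR²c, aR²a but no w with cRw and a=w.
Valid on: (F1), (F2).

(F1), (F2)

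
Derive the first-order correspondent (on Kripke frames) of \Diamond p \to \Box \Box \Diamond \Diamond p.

This is a Sahlqvist (Geach-type) schema ◇^1□^0p → □^2◇^2p.
First-order correspondent: \forall x \forall y \forall z ((xRy \wedge x R^2 z) \to \exists w (y = w \wedge z R^2 w)).

\forall x \forall y \forall z ((xRy \wedge x R^2 z) \to \exists w (y = w \wedge z R^2 w))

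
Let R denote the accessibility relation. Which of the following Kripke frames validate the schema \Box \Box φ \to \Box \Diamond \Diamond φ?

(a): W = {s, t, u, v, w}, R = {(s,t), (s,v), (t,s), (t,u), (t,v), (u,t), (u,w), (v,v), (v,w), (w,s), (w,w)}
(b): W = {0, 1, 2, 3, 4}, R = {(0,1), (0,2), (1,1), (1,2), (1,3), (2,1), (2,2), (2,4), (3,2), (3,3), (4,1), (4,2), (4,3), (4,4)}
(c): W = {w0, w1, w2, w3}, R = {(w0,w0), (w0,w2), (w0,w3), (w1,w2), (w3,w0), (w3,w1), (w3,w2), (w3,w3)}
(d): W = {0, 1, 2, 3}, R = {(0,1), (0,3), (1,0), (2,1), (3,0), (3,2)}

(a), (b)

This is the axiom for a generalized confluence (Geach) condition; its first-order frame correspondent is \forall x \forall z (xRz \to \exists w (x R^2 w \wedge z R^2 w)).
(a): satisfies the condition.
(b): satisfies the condition.
(c): fails — w0Rw2 but no w with w0R²w and w2R²w.
(d): fails — 0R1 but no w with 0R²w and 1R²w.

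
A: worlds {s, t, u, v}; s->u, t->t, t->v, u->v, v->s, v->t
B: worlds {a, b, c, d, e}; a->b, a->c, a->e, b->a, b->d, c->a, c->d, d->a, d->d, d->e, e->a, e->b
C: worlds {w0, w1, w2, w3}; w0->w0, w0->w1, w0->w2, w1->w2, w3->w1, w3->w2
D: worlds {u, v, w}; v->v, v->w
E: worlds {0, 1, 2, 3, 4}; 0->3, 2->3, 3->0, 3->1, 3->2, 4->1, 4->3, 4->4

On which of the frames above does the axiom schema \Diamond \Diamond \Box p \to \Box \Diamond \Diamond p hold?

This is the axiom for a generalized confluence (Geach) condition; its first-order frame correspondent is \forall x \forall y \forall z ((x R^2 y \wedge xRz) \to \exists w (yRw \wedge z R^2 w)).
A: fails — tR²s, tRt but no w with sRw and tR²w.
B: condition met.
C: fails — w0R²w0, w0Rw1 but no w with w0Rw and w1R²w.
D: fails — vR²v, vRw but no t with vRt and wR²t.
E: fails — 0R²1, 0R3 but no w with 1Rw and 3R²w.

B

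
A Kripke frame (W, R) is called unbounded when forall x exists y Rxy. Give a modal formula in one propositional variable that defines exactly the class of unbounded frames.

□r → ◇r

This is seriality; the standard corresponding axiom is D: □r → ◇r.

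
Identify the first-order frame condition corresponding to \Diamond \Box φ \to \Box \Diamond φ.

Suppose ◇□φ→□◇φ is valid. Take Rxy, Rxz and set V(φ)={w : Ryw}. Then □φ at y so ◇□φ at x, so □◇φ at x, so ◇φ at z, giving w with Rzw and Ryw.
The converse is a direct semantic check.
So the correspondent is convergence.

Convergence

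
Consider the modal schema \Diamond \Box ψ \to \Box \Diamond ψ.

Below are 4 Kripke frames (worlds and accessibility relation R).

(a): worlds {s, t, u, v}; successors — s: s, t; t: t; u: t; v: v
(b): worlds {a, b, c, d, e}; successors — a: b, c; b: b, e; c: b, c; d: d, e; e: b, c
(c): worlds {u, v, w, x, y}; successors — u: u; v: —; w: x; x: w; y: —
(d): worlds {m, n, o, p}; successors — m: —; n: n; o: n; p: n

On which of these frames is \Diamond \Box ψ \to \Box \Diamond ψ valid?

Frame correspondent (Sahlqvist): \forall x \forall y \forall z (Rxy \wedge Rxz \to \exists w (Ryw \wedge Rzw)) — i.e. convergence.
(a): ✓.
(b): fails — Rde and Rdd but e and d have no common successor.
(c): ✓.
(d): ✓.
Valid on: (a), (c), (d).

(a), (c), (d)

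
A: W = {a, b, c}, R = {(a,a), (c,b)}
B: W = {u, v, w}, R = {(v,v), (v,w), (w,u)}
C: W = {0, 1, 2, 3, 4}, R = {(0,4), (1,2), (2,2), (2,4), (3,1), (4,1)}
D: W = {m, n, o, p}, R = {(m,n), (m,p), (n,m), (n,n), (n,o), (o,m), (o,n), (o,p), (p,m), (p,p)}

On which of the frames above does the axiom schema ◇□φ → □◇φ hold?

D

The schema corresponds to convergence: ∀x ∀y ∀z (Rxy ∧ Rxz → ∃w (Ryw ∧ Rzw)).
A: fails — Rcb and Rcb but b and b have no common successor.
B: fails — Rvv and Rvw but v and w have no common successor.
C: fails — R22 and R24 but 2 and 4 have no common successor.
D: ✓.
Valid on: D.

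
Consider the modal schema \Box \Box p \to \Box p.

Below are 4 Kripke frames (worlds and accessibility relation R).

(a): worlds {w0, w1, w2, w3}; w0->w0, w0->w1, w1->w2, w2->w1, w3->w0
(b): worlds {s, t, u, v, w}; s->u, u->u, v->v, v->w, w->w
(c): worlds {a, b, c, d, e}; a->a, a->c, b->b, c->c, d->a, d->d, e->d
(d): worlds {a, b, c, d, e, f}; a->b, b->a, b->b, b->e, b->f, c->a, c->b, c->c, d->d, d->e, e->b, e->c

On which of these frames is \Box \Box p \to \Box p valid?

This is the axiom for density; its first-order frame correspondent is \forall x \forall y (Rxy \to \exists z (Rxz \wedge Rzy)).
(a): fails — Rw1w2 but no z with Rw1z and Rzw2.
(b): condition met.
(c): condition met.
(d): condition met.

(b), (c), (d)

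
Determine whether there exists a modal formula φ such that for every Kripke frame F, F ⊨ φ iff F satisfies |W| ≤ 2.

No

Any modally definable frame class is closed under disjoint unions.
Any modal formula valid on each of 3 disjoint one-world frames is valid on their disjoint union (validity is preserved under disjoint unions). Each one-world frame has |W|=1≤2, but the union has |W|=3.
Hence having at most 2 worlds is not modally definable.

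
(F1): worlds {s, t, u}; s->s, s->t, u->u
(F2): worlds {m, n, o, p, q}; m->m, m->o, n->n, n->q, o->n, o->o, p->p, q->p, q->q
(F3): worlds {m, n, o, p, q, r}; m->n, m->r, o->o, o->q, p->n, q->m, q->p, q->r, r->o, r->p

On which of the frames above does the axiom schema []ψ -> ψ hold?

The schema corresponds to reflexivity: forall x Rxx.
(F1): fails — world t does not see itself.
(F2): condition met.
(F3): fails — world m does not see itself.
Valid on: (F2).

(F2)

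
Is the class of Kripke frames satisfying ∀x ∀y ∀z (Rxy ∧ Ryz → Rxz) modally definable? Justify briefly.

Yes, by □p → □□p

The condition is transitivity. A defining modal formula is □p → □□p.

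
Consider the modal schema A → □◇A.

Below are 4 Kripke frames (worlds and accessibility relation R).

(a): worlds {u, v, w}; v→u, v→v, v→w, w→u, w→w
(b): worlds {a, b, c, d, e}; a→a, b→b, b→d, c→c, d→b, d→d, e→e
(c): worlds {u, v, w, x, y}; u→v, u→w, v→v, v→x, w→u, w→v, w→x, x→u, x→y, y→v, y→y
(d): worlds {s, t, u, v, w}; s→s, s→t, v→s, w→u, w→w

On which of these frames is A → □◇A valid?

(b)

The schema corresponds to symmetry: ∀x ∀y (Rxy → Ryx).
(a): fails — Rwu but not Ruw.
(b): condition met.
(c): fails — Ruv but not Rvu.
(d): fails — Rwu but not Ruw.
Valid on: (b).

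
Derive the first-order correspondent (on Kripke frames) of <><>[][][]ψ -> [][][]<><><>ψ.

forall x forall y forall z ((x R^2 y & x R^3 z) -> exists w (y R^3 w & z R^3 w))

This is a Sahlqvist (Geach-type) schema ◇^2□^3ψ → □^3◇^3ψ.
First-order correspondent: forall x forall y forall z ((x R^2 y & x R^3 z) -> exists w (y R^3 w & z R^3 w)).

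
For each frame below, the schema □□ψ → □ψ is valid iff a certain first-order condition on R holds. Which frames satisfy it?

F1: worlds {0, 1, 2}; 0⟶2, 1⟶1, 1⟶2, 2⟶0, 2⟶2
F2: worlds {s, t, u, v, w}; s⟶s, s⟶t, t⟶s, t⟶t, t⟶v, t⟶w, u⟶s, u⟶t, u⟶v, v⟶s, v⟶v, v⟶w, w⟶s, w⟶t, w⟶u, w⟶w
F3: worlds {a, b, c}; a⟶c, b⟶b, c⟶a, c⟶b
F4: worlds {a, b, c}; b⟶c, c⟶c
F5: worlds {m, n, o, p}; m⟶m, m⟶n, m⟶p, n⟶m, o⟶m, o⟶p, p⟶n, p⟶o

Frame correspondent (Sahlqvist): ∀x ∀y (Rxy → ∃z (Rxz ∧ Rzy)) — i.e. density.
F1: ✓.
F2: ✓.
F3: fails — Rac but no z with Raz and Rzc.
F4: ✓.
F5: fails — Rpn but no z with Rpz and Rzn.
Valid on: F1, F2, F4.

F1, F2, F4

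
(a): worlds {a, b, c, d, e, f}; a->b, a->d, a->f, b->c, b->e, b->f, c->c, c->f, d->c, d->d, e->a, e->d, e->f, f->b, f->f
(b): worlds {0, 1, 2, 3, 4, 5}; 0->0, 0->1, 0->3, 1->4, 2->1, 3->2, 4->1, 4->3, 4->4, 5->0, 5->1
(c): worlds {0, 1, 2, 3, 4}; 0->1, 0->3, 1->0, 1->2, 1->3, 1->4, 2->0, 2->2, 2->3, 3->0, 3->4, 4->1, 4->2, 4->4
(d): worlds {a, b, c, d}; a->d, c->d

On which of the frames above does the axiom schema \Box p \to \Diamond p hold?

(a), (b), (c)

This is the axiom for seriality; its first-order frame correspondent is \forall x \exists y Rxy.
(a): ✓.
(b): ✓.
(c): ✓.
(d): fails — world b has no successor.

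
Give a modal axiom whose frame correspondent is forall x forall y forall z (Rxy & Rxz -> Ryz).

The condition is the Euclidean property. The 5 schema ◇s → □◇s defines it.
Suppose ◇s→□◇s is valid. Take Rxy, Rxz and set V(s)={y}. Then ◇s at x, so □◇s at x, so ◇s at z, so some w with Rzw has s; w=y, i.e. Rzy. By symmetry of the argument, Ryz.

◇s → □◇s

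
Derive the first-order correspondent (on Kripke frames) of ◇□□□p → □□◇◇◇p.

∀x ∀y ∀z ((xRy ∧ xR²z) → ∃w (yR³w ∧ zR³w))

This is a Sahlqvist (Geach-type) schema ◇^1□^3p → □^2◇^3p.
Minimal-valuation argument: fix x; take any y with xR^1y and any z with xR^2z. Set V(p) to the set of worlds R-reachable from y in exactly 3 steps. Then □^3p holds at y, so the antecedent holds at x; validity forces ◇^3p at z, giving a w with zR^3w and yR^3w.
First-order correspondent: ∀x ∀y ∀z ((xRy ∧ xR²z) → ∃w (yR³w ∧ zR³w)).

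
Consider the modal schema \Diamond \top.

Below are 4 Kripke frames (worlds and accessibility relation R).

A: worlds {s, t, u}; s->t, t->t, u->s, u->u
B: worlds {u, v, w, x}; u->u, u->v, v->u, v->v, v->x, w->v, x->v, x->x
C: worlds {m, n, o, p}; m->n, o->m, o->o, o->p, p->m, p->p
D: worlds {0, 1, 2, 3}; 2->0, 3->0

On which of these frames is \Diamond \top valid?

This is the axiom for seriality; its first-order frame correspondent is \forall x \exists y Rxy.
A: satisfies the condition.
B: satisfies the condition.
C: fails — world n has no successor.
D: fails — world 0 has no successor.

A, B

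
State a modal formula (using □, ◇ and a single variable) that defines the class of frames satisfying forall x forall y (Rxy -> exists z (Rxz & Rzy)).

The condition is density. The C4 schema □□r → □r defines it.
Suppose □□r→□r is valid. Take Rxy and set V(r)={w : xR²w}. Then □□r at x, so □r at x, so r at y, i.e. ∃z(Rxz∧Rzy).

□□r → □r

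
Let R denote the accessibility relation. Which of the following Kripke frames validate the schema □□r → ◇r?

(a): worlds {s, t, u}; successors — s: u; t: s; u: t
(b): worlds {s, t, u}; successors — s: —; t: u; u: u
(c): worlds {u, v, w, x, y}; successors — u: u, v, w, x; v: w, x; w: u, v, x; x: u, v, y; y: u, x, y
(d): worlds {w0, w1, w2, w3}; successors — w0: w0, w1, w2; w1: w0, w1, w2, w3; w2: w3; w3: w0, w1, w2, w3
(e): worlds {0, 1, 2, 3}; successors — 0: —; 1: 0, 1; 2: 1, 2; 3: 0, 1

(c), (d)

Frame correspondent (Sahlqvist): ∀x ∃w (xR²w ∧ xRw) — i.e. a generalized confluence (Geach) condition.
(a): fails — at s but no w with sR²w and sRw.
(b): fails — at s but no w with sR²w and sRw.
(c): holds.
(d): holds.
(e): fails — at 0 but no w with 0R²w and 0Rw.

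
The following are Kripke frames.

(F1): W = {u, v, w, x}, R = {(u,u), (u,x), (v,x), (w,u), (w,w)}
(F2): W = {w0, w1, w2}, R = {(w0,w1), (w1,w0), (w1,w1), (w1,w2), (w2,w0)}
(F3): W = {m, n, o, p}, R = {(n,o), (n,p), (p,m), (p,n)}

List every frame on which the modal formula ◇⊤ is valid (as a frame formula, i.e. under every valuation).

(F2)

This is the axiom for seriality; its first-order frame correspondent is ∀x ∃y Rxy.
(F1): fails — world x has no successor.
(F2): condition met.
(F3): fails — world m has no successor.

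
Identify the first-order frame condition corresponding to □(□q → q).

Suppose □(□q→q) is valid. Take Rxy and set V(q)={w : Ryw}. Then at y, □q holds; since □(□q→q) at x, □q→q at y, so q at y, i.e. Ryy.

shift-reflexivity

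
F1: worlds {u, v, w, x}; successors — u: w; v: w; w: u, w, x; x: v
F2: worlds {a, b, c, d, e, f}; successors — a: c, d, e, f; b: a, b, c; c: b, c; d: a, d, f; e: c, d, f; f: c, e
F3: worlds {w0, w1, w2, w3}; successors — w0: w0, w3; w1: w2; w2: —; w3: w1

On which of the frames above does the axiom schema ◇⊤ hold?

F1, F2

This is the axiom for seriality; its first-order frame correspondent is ∀x ∃y Rxy.
F1: condition met.
F2: condition met.
F3: fails — world w2 has no successor.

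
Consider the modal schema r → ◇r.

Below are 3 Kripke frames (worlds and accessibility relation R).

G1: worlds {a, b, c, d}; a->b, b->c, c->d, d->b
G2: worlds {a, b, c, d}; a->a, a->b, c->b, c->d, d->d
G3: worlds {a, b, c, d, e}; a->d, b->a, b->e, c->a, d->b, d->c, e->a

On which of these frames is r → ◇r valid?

The schema corresponds to reflexivity: ∀x Rxx.
G1: fails — world a does not see itself.
G2: fails — world b does not see itself.
G3: fails — world a does not see itself.
Valid on no frame.

none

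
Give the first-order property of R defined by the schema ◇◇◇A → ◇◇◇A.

∀x ∀y (xR³y → ∃w (y = w ∧ xR³w))

This is a Sahlqvist (Geach-type) schema ◇^3□^0A → □^0◇^3A.
First-order correspondent: ∀x ∀y (xR³y → ∃w (y = w ∧ xR³w)).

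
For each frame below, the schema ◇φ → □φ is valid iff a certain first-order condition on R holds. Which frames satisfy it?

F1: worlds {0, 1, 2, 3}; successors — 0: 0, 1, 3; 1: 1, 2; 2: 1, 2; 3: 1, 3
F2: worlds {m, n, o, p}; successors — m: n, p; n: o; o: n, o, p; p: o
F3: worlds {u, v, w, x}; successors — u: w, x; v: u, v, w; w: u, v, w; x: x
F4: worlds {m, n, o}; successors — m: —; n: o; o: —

F4

The schema corresponds to partial functionality: ∀x ∀y ∀z (Rxy ∧ Rxz → y = z).
F1: fails — 0 sees both 0 and 1.
F2: fails — m sees both n and p.
F3: fails — u sees both w and x.
F4: condition met.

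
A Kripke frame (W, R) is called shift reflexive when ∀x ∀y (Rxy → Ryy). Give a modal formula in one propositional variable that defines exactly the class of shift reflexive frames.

□(□s → s)

The condition is shift-reflexivity. The T□ schema □(□s → s) defines it.
Suppose □(□s→s) is valid. Take Rxy and set V(s)={w : Ryw}. Then at y, □s holds; since □(□s→s) at x, □s→s at y, so s at y, i.e. Ryy.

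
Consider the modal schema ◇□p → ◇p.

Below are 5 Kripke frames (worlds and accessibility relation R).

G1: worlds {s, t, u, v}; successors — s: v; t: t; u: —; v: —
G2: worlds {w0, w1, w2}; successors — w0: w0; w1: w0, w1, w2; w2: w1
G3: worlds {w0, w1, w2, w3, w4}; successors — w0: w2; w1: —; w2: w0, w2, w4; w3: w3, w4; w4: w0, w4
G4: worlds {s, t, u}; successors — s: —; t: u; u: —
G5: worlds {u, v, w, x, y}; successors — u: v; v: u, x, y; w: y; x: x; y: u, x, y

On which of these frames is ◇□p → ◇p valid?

G2

Frame correspondent (Sahlqvist): ∀x ∀y (xRy → ∃w (yRw ∧ xRw)) — i.e. a generalized confluence (Geach) condition.
G1: fails — sRv but no w with vRw and sRw.
G2: condition met.
G3: fails — w4Rw0 but no w with w0Rw and w4Rw.
G4: fails — tRu but no w with uRw and tRw.
G5: fails — uRv but no t with vRt and uRt.
Valid on: G2.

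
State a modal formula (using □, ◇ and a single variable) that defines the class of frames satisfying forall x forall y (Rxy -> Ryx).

r → □◇r

The condition is symmetry. The B schema r → □◇r defines it.
Suppose r→□◇r is valid. Take Rxy and set V(r)={x}. Then r at x, so □◇r at x, so ◇r at y, so some z with Ryz has r; z=x, i.e. Ryx.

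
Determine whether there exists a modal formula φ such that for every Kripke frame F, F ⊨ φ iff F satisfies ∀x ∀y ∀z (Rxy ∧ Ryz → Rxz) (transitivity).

Definable; □p → □□p defines it

The condition is transitivity. A defining modal formula is □p → □□p.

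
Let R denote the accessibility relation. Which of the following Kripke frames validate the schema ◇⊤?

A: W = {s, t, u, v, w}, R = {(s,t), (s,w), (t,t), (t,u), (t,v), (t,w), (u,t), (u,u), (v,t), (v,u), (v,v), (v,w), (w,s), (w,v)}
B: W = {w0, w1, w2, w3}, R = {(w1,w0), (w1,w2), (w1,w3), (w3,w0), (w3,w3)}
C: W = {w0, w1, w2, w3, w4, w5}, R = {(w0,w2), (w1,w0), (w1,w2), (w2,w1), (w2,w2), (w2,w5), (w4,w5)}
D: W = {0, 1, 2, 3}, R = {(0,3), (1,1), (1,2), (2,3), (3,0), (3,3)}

This is the axiom for seriality; its first-order frame correspondent is ∀x ∃y Rxy.
A: ✓.
B: fails — world w0 has no successor.
C: fails — world w3 has no successor.
D: ✓.

A, D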